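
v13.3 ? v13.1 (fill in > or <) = >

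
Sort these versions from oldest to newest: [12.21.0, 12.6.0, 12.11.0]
[12.6.0, 12.11.0, 12.21.0]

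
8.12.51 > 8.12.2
True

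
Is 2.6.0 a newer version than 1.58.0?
Yes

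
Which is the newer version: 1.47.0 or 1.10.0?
1.47.0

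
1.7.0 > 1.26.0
False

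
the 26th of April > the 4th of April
True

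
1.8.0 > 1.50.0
False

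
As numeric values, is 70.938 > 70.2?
True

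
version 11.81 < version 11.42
False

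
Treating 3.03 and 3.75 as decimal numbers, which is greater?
3.75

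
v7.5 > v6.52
True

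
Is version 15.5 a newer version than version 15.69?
No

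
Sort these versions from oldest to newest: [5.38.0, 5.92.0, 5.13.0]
[5.13.0, 5.38.0, 5.92.0]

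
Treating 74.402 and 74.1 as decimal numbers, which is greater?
74.402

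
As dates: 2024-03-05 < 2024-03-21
True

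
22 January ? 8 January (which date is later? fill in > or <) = >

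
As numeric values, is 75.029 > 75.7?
False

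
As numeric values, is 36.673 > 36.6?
True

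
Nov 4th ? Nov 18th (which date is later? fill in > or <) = <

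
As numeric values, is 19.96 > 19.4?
True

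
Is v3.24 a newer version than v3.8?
Yes. Version numbers are compared segment by segment as integers, not as decimals: minor version 24 > 8, so v3.24 > v3.8 (even though the decimal 3.24 < 3.8).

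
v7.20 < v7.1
False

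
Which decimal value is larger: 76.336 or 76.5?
76.5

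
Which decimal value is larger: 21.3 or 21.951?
21.951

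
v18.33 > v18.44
False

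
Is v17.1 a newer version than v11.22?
Yes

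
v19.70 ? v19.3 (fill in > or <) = >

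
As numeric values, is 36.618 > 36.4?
True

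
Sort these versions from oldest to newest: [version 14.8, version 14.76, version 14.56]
[version 14.8, version 14.56, version 14.76]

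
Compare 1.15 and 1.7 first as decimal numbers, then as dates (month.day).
As decimals: 1.15 < 1.7. As dates: 1/15 is later than 1/7 (day 15 > day 7).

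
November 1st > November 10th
False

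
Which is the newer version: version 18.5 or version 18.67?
version 18.67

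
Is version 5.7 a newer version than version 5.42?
No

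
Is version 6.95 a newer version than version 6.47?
Yes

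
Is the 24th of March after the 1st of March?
Yes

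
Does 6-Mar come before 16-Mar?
Yes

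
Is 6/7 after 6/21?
No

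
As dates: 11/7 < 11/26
True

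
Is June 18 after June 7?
Yes. Day 18 comes after day 7 in June — this is a date comparison, not a decimal one (the decimal 6.18 would be smaller than 6.7).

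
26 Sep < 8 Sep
False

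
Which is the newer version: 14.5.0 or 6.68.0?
14.5.0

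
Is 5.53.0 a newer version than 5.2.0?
Yes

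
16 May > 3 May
True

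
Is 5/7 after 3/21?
Yes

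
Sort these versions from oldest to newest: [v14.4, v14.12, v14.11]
[v14.4, v14.11, v14.12]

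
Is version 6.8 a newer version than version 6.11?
No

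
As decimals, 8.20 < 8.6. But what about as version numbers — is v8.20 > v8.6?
True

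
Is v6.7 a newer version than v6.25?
No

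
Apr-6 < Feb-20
False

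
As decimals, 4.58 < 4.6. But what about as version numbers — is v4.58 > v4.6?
True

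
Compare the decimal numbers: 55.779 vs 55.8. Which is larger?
55.8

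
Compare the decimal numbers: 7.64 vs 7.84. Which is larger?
7.84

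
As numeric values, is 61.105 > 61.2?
False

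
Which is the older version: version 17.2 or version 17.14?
version 17.2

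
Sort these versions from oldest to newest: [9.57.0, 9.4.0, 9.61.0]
[9.4.0, 9.57.0, 9.61.0]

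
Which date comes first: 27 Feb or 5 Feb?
5 Feb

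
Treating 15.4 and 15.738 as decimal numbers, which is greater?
15.738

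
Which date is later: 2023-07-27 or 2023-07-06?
2023-07-27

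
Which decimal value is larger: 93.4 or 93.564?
93.564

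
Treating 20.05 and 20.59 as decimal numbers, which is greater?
20.59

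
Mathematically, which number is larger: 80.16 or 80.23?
80.23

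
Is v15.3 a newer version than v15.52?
No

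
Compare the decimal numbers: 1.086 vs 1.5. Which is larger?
1.5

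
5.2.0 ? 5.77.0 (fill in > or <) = <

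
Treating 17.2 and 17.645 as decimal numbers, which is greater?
17.645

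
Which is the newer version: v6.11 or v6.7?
v6.11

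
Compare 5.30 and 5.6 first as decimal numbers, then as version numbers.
As decimals: 5.30 < 5.6. As versions: v5.30 > v5.6 (minor version 30 > 6).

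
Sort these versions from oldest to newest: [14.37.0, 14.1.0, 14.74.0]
[14.1.0, 14.37.0, 14.74.0]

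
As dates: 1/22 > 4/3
False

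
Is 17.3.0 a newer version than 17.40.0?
No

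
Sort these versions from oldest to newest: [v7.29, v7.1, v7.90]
[v7.1, v7.29, v7.90]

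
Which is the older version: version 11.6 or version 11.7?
version 11.6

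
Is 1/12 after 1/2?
Yes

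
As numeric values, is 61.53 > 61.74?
False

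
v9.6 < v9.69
True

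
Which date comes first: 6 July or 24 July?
6 July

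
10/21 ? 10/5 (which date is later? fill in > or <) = >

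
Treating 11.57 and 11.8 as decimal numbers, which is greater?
11.8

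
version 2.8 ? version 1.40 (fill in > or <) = >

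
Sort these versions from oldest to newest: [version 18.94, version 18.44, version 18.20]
[version 18.20, version 18.44, version 18.94]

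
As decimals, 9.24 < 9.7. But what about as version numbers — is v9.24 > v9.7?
True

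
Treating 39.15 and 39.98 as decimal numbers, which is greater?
39.98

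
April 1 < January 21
False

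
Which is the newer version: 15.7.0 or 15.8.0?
15.8.0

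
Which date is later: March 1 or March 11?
March 11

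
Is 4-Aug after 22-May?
Yes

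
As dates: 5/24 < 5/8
False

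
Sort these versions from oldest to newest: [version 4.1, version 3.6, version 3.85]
[version 3.6, version 3.85, version 4.1]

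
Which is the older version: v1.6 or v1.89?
v1.6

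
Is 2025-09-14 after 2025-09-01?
Yes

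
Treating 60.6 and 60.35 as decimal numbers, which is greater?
60.6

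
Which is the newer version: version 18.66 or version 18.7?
version 18.66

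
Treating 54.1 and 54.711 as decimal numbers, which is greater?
54.711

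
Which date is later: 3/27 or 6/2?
6/2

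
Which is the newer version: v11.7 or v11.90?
v11.90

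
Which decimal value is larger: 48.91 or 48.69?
48.91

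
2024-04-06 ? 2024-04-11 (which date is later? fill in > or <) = <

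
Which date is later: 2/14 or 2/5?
2/14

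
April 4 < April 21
True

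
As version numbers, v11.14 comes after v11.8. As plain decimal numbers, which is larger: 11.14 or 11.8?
11.8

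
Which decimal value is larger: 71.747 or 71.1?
71.747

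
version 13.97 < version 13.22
False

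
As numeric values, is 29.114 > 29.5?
False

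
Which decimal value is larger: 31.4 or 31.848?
31.848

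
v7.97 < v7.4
False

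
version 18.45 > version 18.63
False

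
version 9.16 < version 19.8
True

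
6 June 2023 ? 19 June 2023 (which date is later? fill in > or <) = <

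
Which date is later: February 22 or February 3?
February 22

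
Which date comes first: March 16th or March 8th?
March 8th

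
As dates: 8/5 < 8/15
True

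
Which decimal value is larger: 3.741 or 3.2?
3.741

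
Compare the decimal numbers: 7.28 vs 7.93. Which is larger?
7.93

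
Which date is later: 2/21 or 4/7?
4/7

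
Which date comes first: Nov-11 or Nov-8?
Nov-8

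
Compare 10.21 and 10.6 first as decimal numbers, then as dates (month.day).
As decimals: 10.21 < 10.6. As dates: 10/21 is later than 10/6 (day 21 > day 6).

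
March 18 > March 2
True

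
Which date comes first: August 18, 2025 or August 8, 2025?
August 8, 2025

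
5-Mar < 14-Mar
True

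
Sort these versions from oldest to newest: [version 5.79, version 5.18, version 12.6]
[version 5.18, version 5.79, version 12.6]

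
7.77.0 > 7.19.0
True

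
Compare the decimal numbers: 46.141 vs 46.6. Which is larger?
46.6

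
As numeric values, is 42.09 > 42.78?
False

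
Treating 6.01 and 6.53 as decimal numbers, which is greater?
6.53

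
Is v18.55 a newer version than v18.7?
Yes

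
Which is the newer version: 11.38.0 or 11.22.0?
11.38.0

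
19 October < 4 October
False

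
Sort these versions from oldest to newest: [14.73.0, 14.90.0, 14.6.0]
[14.6.0, 14.73.0, 14.90.0]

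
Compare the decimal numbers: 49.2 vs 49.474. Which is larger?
49.474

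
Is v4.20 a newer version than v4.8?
Yes. Version numbers are compared segment by segment as integers, not as decimals: minor version 20 > 8, so v4.20 > v4.8 (even though the decimal 4.20 < 4.8).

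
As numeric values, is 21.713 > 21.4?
True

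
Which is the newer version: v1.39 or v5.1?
v5.1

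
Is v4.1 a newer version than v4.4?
No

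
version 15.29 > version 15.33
False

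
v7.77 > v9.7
False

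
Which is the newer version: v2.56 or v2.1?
v2.56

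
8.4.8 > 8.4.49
False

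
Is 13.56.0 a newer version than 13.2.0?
Yes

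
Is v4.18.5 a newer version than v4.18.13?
No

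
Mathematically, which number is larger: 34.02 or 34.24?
34.24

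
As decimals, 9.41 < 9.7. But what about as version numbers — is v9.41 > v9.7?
True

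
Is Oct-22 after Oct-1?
Yes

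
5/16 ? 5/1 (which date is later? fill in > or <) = >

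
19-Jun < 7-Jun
False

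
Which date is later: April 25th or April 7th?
April 25th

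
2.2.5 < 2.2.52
True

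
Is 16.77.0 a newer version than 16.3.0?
Yes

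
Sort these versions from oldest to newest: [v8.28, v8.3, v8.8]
[v8.3, v8.8, v8.28]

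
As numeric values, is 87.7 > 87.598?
True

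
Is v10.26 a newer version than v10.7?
Yes. Version numbers are compared segment by segment as integers, not as decimals: minor version 26 > 7, so v10.26 > v10.7 (even though the decimal 10.26 < 10.7).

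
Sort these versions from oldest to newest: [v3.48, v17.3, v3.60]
[v3.48, v3.60, v17.3]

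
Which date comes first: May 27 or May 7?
May 7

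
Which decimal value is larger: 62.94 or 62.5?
62.94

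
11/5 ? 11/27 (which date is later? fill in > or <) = <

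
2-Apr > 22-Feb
True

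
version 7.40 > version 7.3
True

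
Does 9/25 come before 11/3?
Yes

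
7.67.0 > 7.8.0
True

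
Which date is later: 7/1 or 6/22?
7/1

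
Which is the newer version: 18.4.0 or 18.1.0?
18.4.0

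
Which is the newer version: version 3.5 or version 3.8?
version 3.8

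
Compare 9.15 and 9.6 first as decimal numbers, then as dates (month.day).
As decimals: 9.15 < 9.6. As dates: 9/15 is later than 9/6 (day 15 > day 6).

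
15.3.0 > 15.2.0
True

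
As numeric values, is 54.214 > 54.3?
False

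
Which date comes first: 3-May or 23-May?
3-May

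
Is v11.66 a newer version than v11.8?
Yes. Version numbers are compared segment by segment as integers, not as decimals: minor version 66 > 8, so v11.66 > v11.8 (even though the decimal 11.66 < 11.8).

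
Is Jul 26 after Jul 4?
Yes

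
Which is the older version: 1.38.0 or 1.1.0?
1.1.0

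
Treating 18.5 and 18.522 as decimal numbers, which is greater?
18.522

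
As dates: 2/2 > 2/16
False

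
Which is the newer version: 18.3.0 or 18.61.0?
18.61.0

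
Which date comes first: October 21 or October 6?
October 6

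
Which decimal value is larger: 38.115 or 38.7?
38.7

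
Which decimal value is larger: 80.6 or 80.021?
80.6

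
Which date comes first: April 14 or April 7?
April 7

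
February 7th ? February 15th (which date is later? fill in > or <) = <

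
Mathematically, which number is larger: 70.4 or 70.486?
70.486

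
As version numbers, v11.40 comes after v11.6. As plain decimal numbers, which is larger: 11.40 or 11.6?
11.6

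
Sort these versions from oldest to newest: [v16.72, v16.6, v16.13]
[v16.6, v16.13, v16.72]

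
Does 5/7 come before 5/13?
Yes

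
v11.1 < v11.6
True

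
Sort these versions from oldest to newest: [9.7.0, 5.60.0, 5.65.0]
[5.60.0, 5.65.0, 9.7.0]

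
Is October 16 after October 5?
Yes. Day 16 comes after day 5 in October — this is a date comparison, not a decimal one (the decimal 10.16 would be smaller than 10.5).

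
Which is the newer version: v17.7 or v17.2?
v17.7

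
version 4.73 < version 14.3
True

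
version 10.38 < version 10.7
False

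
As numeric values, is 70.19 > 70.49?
False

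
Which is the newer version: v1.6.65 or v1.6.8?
v1.6.65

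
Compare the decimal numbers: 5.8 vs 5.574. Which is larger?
5.8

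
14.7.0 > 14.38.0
False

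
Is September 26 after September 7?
Yes. Day 26 comes after day 7 in September — this is a date comparison, not a decimal one (the decimal 9.26 would be smaller than 9.7).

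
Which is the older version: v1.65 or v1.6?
v1.6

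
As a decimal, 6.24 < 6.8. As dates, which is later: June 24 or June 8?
June 24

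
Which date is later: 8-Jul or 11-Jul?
11-Jul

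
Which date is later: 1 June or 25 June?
25 June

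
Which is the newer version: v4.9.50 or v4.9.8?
v4.9.50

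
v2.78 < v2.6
False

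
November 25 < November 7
False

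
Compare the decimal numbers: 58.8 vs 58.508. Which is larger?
58.8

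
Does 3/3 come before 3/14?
Yes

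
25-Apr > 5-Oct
False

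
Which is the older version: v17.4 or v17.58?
v17.4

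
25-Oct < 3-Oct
False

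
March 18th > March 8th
True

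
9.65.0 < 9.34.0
False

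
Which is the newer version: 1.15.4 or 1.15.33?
1.15.33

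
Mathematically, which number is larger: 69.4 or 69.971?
69.971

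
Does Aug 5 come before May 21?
No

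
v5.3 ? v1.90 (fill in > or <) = >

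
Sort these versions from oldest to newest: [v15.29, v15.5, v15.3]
[v15.3, v15.5, v15.29]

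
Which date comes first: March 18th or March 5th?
March 5th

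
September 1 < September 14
True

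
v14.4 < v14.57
True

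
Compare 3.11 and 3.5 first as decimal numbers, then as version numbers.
As decimals: 3.11 < 3.5. As versions: v3.11 > v3.5 (minor version 11 > 5).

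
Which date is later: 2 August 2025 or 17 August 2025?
17 August 2025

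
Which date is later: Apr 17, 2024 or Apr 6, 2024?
Apr 17, 2024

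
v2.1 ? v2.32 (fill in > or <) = <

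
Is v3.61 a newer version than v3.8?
Yes. Version numbers are compared segment by segment as integers, not as decimals: minor version 61 > 8, so v3.61 > v3.8 (even though the decimal 3.61 < 3.8).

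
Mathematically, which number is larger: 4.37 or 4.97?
4.97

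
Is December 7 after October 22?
Yes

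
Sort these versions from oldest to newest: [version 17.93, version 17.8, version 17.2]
[version 17.2, version 17.8, version 17.93]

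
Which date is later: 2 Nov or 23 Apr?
2 Nov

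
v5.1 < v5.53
True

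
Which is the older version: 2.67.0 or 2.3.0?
2.3.0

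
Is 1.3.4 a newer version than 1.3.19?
No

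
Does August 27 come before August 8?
No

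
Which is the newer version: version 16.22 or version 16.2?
version 16.22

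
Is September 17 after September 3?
Yes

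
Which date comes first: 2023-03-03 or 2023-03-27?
2023-03-03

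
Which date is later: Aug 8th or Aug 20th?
Aug 20th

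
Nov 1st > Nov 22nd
False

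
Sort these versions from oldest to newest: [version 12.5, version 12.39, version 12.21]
[version 12.5, version 12.21, version 12.39]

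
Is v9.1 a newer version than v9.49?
No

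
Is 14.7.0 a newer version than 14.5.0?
Yes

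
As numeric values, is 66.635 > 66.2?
True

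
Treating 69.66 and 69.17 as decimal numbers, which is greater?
69.66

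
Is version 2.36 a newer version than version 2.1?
Yes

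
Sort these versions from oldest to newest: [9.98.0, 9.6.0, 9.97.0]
[9.6.0, 9.97.0, 9.98.0]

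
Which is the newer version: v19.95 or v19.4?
v19.95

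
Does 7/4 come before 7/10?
Yes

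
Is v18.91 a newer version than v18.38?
Yes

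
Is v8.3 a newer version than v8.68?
No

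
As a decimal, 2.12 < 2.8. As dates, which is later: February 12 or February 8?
February 12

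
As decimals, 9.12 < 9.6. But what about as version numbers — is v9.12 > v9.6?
True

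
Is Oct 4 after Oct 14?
No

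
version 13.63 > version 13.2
True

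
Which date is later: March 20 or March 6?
March 20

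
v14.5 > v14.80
False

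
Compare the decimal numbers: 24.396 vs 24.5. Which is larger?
24.5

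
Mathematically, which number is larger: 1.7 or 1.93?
1.93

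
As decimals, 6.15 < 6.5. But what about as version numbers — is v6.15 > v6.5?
True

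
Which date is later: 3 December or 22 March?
3 December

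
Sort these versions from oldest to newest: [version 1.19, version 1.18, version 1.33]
[version 1.18, version 1.19, version 1.33]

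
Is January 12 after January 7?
Yes. Day 12 comes after day 7 in January — this is a date comparison, not a decimal one (the decimal 1.12 would be smaller than 1.7).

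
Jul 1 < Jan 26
False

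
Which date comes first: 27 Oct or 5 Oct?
5 Oct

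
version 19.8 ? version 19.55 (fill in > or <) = <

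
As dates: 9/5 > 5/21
True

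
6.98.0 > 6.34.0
True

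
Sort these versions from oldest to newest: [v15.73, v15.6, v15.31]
[v15.6, v15.31, v15.73]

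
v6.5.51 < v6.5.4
False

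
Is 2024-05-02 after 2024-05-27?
No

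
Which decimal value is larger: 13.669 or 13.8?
13.8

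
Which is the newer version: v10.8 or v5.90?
v10.8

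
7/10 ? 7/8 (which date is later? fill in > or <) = >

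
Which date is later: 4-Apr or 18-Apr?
18-Apr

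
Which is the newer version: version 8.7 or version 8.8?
version 8.8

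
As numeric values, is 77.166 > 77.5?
False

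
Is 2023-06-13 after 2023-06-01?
Yes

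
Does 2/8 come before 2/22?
Yes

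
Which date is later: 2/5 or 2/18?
2/18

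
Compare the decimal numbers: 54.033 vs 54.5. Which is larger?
54.5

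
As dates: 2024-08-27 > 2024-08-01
True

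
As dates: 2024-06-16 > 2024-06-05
True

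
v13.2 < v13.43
True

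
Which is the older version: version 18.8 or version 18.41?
version 18.8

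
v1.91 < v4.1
True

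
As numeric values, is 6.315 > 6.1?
True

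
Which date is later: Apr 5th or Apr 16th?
Apr 16th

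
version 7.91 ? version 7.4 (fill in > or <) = >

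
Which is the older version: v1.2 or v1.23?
v1.2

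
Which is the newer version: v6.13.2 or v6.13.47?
v6.13.47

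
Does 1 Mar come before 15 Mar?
Yes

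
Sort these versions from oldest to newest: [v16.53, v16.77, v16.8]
[v16.8, v16.53, v16.77]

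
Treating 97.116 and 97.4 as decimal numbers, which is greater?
97.4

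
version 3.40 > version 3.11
True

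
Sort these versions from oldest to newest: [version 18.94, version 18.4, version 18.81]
[version 18.4, version 18.81, version 18.94]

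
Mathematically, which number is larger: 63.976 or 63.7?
63.976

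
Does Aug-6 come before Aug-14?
Yes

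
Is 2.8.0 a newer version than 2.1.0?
Yes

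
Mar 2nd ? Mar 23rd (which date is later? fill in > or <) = <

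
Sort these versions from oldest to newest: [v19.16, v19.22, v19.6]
[v19.6, v19.16, v19.22]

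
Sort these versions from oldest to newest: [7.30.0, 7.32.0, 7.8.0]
[7.8.0, 7.30.0, 7.32.0]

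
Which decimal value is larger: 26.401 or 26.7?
26.7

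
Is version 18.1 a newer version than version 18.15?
No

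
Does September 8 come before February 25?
No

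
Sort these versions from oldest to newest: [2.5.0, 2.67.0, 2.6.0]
[2.5.0, 2.6.0, 2.67.0]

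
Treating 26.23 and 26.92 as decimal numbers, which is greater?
26.92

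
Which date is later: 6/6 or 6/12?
6/12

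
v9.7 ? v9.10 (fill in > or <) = <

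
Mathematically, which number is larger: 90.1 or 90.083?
90.1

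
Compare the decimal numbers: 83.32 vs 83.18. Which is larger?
83.32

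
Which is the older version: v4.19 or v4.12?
v4.12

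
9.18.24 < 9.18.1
False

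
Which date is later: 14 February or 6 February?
14 February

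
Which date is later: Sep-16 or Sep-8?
Sep-16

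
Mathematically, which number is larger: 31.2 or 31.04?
31.2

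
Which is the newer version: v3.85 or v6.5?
v6.5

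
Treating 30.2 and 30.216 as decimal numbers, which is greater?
30.216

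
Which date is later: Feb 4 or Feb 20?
Feb 20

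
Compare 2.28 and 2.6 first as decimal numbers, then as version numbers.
As decimals: 2.28 < 2.6. As versions: v2.28 > v2.6 (minor version 28 > 6).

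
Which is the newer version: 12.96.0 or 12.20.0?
12.96.0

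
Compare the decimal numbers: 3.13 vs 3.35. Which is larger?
3.35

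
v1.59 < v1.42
False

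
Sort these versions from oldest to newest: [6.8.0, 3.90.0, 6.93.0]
[3.90.0, 6.8.0, 6.93.0]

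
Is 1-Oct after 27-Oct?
No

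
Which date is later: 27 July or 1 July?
27 July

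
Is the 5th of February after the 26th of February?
No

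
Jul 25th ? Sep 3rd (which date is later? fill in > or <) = <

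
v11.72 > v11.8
True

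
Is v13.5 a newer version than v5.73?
Yes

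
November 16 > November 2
True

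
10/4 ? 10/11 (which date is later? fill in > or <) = <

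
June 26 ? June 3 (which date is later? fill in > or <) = >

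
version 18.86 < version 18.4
False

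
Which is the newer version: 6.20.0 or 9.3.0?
9.3.0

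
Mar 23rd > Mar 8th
True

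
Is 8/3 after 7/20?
Yes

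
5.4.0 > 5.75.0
False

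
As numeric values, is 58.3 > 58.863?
False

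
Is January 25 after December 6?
No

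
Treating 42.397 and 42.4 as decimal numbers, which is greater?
42.4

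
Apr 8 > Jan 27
True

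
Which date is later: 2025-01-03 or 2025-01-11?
2025-01-11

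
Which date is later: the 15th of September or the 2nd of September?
the 15th of September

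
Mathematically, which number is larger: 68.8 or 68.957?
68.957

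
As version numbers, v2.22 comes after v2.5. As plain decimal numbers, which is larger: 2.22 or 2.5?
2.5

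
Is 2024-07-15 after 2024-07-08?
Yes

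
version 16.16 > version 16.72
False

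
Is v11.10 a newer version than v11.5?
Yes. Version numbers are compared segment by segment as integers, not as decimals: minor version 10 > 5, so v11.10 > v11.5 (even though the decimal 11.10 < 11.5).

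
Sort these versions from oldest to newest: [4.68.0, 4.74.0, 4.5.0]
[4.5.0, 4.68.0, 4.74.0]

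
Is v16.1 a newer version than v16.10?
No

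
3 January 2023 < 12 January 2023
True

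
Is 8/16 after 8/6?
Yes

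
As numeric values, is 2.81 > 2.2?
True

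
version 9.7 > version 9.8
False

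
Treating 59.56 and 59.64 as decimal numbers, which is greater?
59.64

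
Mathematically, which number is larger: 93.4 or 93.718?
93.718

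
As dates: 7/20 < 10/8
True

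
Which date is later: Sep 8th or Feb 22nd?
Sep 8th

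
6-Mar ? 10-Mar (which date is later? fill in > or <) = <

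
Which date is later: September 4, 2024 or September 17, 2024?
September 17, 2024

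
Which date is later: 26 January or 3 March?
3 March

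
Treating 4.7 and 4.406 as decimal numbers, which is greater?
4.7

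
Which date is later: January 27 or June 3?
June 3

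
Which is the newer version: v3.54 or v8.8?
v8.8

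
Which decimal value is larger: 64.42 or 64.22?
64.42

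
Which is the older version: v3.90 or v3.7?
v3.7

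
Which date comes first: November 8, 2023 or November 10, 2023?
November 8, 2023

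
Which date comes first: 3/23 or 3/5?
3/5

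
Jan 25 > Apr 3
False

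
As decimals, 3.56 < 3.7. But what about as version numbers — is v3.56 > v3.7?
True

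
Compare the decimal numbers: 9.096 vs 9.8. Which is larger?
9.8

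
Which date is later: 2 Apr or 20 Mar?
2 Apr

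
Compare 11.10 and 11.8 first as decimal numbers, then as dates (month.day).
As decimals: 11.10 < 11.8. As dates: 11/10 is later than 11/8 (day 10 > day 8).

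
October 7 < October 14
True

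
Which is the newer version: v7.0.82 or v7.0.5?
v7.0.82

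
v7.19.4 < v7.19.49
True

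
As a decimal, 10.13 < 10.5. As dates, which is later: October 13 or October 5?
October 13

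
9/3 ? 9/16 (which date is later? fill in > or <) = <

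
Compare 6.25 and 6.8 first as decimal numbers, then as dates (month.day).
As decimals: 6.25 < 6.8. As dates: 6/25 is later than 6/8 (day 25 > day 8).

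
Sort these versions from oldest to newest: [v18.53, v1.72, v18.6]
[v1.72, v18.6, v18.53]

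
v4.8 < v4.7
False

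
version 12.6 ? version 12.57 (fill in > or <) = <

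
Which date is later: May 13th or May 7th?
May 13th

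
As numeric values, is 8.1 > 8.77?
False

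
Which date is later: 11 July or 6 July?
11 July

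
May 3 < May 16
True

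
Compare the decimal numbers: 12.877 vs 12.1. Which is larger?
12.877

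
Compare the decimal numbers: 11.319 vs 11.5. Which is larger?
11.5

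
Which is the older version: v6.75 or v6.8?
v6.8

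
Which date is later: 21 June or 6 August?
6 August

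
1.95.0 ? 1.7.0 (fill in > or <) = >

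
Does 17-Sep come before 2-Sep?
No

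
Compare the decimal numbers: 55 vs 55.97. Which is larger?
55.97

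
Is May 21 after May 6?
Yes. Day 21 comes after day 6 in May — this is a date comparison, not a decimal one (the decimal 5.21 would be smaller than 5.6).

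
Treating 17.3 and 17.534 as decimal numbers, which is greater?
17.534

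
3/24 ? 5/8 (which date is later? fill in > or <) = <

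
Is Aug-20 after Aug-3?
Yes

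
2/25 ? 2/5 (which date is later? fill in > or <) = >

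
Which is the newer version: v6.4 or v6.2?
v6.4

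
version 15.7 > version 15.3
True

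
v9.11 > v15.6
False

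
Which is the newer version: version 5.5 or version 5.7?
version 5.7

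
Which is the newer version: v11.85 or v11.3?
v11.85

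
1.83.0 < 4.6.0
True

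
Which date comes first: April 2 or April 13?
April 2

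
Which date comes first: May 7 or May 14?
May 7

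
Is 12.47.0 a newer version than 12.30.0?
Yes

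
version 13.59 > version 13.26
True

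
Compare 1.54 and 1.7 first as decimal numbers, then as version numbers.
As decimals: 1.54 < 1.7. As versions: v1.54 > v1.7 (minor version 54 > 7).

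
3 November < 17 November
True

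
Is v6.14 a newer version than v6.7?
Yes. Version numbers are compared segment by segment as integers, not as decimals: minor version 14 > 7, so v6.14 > v6.7 (even though the decimal 6.14 < 6.7).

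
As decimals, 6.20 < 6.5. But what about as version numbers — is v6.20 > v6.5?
True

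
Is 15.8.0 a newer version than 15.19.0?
No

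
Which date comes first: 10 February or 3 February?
3 February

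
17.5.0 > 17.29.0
False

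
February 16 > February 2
True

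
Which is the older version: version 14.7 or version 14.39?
version 14.7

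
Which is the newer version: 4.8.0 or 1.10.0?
4.8.0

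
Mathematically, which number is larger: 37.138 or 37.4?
37.4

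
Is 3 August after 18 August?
No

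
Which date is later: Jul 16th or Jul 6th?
Jul 16th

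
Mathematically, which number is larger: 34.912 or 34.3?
34.912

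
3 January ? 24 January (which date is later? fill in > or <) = <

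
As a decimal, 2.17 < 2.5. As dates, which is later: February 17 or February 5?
February 17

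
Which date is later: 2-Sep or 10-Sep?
10-Sep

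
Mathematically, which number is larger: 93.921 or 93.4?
93.921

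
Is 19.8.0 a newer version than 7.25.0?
Yes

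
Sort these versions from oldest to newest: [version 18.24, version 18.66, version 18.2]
[version 18.2, version 18.24, version 18.66]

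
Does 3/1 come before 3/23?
Yes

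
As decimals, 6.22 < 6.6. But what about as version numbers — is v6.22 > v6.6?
True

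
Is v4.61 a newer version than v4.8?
Yes. Version numbers are compared segment by segment as integers, not as decimals: minor version 61 > 8, so v4.61 > v4.8 (even though the decimal 4.61 < 4.8).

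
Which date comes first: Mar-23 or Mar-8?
Mar-8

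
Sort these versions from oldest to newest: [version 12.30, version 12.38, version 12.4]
[version 12.4, version 12.30, version 12.38]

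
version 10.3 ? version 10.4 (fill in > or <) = <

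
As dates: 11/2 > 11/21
False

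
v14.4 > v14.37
False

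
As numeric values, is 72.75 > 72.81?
False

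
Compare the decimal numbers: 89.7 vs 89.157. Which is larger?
89.7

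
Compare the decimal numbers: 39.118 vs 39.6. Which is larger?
39.6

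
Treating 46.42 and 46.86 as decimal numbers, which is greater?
46.86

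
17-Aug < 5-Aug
False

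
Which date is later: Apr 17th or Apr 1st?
Apr 17th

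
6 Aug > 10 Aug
False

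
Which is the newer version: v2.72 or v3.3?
v3.3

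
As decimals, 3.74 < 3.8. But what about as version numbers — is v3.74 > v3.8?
True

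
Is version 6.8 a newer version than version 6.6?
Yes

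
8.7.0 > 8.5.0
True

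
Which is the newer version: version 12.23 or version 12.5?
version 12.23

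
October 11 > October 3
True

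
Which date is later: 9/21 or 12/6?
12/6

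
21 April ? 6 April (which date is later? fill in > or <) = >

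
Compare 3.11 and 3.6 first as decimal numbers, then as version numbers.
As decimals: 3.11 < 3.6. As versions: v3.11 > v3.6 (minor version 11 > 6).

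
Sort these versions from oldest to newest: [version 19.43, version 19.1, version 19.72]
[version 19.1, version 19.43, version 19.72]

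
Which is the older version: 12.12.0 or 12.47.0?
12.12.0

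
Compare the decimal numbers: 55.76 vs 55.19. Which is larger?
55.76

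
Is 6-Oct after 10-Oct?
No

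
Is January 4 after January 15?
No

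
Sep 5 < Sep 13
True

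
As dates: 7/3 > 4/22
True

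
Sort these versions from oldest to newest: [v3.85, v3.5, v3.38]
[v3.5, v3.38, v3.85]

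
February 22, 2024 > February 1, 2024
True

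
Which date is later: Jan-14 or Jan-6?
Jan-14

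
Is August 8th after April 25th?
Yes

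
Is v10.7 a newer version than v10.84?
No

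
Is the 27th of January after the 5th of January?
Yes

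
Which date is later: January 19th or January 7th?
January 19th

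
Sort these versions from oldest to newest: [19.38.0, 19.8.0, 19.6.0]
[19.6.0, 19.8.0, 19.38.0]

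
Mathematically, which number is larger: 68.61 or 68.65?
68.65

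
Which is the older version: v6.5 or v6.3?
v6.3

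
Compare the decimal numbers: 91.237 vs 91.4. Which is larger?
91.4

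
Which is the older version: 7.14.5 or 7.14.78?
7.14.5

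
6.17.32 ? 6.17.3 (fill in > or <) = >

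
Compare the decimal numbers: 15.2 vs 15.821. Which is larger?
15.821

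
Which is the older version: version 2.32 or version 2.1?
version 2.1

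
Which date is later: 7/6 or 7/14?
7/14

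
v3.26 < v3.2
False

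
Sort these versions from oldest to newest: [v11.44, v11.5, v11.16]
[v11.5, v11.16, v11.44]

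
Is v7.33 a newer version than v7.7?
Yes. Version numbers are compared segment by segment as integers, not as decimals: minor version 33 > 7, so v7.33 > v7.7 (even though the decimal 7.33 < 7.7).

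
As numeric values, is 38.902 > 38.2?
True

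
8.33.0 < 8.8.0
False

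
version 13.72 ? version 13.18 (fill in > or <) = >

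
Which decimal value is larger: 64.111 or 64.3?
64.3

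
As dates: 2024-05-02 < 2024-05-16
True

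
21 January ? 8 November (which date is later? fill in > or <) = <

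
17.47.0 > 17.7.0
True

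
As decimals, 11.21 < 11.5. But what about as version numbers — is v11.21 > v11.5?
True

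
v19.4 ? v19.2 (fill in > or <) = >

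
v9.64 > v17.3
False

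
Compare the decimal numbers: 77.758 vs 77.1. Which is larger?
77.758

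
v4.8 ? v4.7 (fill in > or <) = >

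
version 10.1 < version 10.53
True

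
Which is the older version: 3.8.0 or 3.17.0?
3.8.0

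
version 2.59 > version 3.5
False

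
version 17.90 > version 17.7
True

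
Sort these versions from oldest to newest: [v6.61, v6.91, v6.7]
[v6.7, v6.61, v6.91]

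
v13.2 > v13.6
False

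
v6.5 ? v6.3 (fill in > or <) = >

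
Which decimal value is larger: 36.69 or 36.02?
36.69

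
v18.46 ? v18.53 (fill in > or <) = <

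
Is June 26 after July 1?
No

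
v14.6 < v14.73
True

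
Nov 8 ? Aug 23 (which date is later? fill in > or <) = >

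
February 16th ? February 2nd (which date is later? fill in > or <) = >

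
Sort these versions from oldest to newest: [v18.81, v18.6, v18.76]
[v18.6, v18.76, v18.81]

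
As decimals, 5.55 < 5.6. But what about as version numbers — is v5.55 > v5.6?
True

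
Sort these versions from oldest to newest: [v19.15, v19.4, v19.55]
[v19.4, v19.15, v19.55]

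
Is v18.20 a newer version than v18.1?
Yes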